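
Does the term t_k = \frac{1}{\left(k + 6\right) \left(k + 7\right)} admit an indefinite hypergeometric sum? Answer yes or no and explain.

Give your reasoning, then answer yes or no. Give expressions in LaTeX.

Yes. s_k = \frac{k}{6 \left(k + 6\right)}.

r(k) = (k + 6)/(k + 8) after simplifying.
Normal form (A,B,C) = (k + 6, k + 8, 1).
Key eq: (k + 6)·f(k+1) = (k + 7)·f(k) + (1).
Bound: deg f ≤ 1.
Solve for f: f(k) = k/6 (degree 1 ≤ 1).
So s_k = (B(k−1)f/C)·t_k = (k*(k + 7)/6)·t_k = k/(6*(k + 6)).
Verify: 1/(k**2 + 13*k + 42) matches t_k.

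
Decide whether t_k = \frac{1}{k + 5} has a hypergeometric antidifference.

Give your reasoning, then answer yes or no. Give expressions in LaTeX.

No — the linear system for f has no solution.

t_(k+1)/t_k = (k + 5)/(k + 6).
Factor: A=k + 5; B=k + 6; C=1.
Set up (k + 5)·f(k+1) − (k + 5)·f(k) − (1) = 0.
From deg A=1, deg B=1, deg C=0: d=0.
Write f(k) = c0. Then LHS − RHS = -1, requiring -1 = 0: contradictory. No certificate.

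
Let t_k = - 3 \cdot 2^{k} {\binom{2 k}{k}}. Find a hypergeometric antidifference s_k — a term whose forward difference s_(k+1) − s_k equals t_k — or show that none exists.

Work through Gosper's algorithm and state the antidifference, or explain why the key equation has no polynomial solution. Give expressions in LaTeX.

none — t_k is not Gosper-summable

Compute t_(k+1)/t_k: get 4*(2*k + 1)/(k + 1).
Take A(k)=8*k + 4, B(k)=k + 1, C(k)=1.
Need (8*k + 4)·f(k+1) − (k)·f(k) = 1.
Degrees (1,1,0) ⇒ d ≤ -1.
Bound -1 < 0, so the key equation has no polynomial solution.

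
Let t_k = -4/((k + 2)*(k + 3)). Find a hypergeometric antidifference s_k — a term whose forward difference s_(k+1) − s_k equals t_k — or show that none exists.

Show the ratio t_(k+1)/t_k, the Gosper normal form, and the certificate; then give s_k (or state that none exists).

s_k = -2*k/(k + 2)

The ratio is (k + 2)/(k + 4).
So A=k + 2 and B=k + 4, with C=1.
Key eq: (k + 2)·f(k+1) = (k + 3)·f(k) + (1).
From deg A=1, deg B=1, deg C=0: d=1.
Solve for f: f(k) = k/2 (degree 1 ≤ 1).
Get s_k = R·t_k = -2*k/(k + 2) with R(k) = B(k−1)f(k)/C(k) = k*(k + 3)/2.
Δs = -4/(k**2 + 5*k + 6), as required.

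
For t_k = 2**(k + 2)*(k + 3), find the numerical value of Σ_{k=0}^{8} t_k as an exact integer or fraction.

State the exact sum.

Σ = 20476

The ratio is 2*(k + 4)/(k + 3).
Factor: A=2; B=1; C=k + 3.
Need (2)·f(k+1) − (1)·f(k) = k + 3.
Degrees (0,0,1) ⇒ d ≤ 1.
Solve for f: f(k) = k + 1 (degree 1 ≤ 1).
So s_k = (B(k−1)f/C)·t_k = ((k + 1)/(k + 3))·t_k = 2**(k + 2)*(k + 1).
Δs = 2**(k + 2)*(k + 3), as required.
Telescoping: Σ = s_(9) − s_(0) = 20480 − (4) = 20476.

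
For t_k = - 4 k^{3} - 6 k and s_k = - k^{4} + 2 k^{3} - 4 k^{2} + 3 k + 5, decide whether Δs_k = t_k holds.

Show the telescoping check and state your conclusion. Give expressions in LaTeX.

s_(k+1) = -k**4 - 2*k**3 - 4*k**2 - 3*k + 5
s_(k+1) − s_k = -4*k**3 - 6*k
(s_(k+1) − s_k) − t_k = 0

Valid: the claim telescopes to t_k.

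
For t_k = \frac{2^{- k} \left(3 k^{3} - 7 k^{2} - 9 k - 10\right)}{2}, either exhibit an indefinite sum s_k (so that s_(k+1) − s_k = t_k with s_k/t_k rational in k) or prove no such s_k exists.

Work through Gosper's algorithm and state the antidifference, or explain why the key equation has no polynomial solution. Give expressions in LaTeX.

Compute t_(k+1)/t_k: get (3*k**3 + 2*k**2 - 14*k - 23)/(2*(3*k**3 - 7*k**2 - 9*k - 10)).
Normal form (A,B,C) = (1/2, 1, k**3 - 7*k**2/3 - 3*k - 10/3).
Need (1/2)·f(k+1) − (1)·f(k) = k**3 - 7*k**2/3 - 3*k - 10/3.
Degrees (0,0,3) ⇒ d ≤ 3.
Coefficient equations give f(k) = -2*(3*k**3 + 2*k**2 + 4*k - 1)/3.
R(k) = B(k−1)·f(k)/C(k) = -2*(3*k**3 + 2*k**2 + 4*k - 1)/(3*k**3 - 7*k**2 - 9*k - 10); s_k = R·t_k = (-3*k**3 - 2*k**2 - 4*k + 1)/2**k.
Verify: (3*k**3 - 7*k**2 - 9*k - 10)/(2*2**k) matches t_k.

s_k = 2^{- k} \left(- 3 k^{3} - 2 k^{2} - 4 k + 1\right)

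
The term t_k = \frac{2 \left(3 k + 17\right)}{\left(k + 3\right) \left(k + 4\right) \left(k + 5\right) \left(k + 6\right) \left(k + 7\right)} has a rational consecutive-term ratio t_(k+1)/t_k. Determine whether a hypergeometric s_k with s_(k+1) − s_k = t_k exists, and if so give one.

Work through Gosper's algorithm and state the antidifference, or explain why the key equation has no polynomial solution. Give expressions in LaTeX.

s_k = \frac{k \left(k^{2} + 13 k + 54\right)}{36 \left(k^{3} + 13 k^{2} + 54 k + 72\right)}

r(k) = (k + 3)*(3*k + 20)/((k + 8)*(3*k + 17)) after simplifying.
So A=k + 3 and B=k + 8, with C=k + 17/3.
Need (k + 3)·f(k+1) − (k + 7)·f(k) = k + 17/3.
From deg A=1, deg B=1, deg C=1: d=4.
Solving with deg f ≤ 4: f(k) = k*(k + 5)*(k**2 + 13*k + 54)/216.
Get s_k = R·t_k = k*(k**2 + 13*k + 54)/(36*(k**3 + 13*k**2 + 54*k + 72)) with R(k) = B(k−1)f(k)/C(k) = k*(k + 5)*(k + 7)*(k**2 + 13*k + 54)/(72*(3*k + 17)).
Verify: 2*(3*k + 17)/(k**5 + 25*k**4 + 245*k**3 + 1175*k**2 + 2754*k + 2520) matches t_k.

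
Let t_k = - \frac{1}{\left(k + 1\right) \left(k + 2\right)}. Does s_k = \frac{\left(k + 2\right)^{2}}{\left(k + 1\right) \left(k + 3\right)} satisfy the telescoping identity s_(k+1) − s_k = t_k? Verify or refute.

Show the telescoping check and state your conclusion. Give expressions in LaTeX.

s_(k+1) = (k + 3)**2/((k + 2)*(k + 4))
s_(k+1) − s_k = (-2*k - 5)/(k**4 + 10*k**3 + 35*k**2 + 50*k + 24)
(s_(k+1) − s_k) − t_k = (k**2 + 5*k + 7)/(k**4 + 10*k**3 + 35*k**2 + 50*k + 24)

Invalid: residual \frac{k^{2} + 5 k + 7}{k^{4} + 10 k^{3} + 35 k^{2} + 50 k + 24} ≠ 0.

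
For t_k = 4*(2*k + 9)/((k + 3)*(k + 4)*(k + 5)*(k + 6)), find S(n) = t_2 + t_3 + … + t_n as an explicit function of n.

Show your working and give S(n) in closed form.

Step 1: r(k) = (k + 3)*(2*k + 11)/((k + 7)*(2*k + 9)).
Gosper form: A/B · C(k+1)/C(k) with A=k + 3, B=k + 7, C=k + 9/2.
f must satisfy (k + 3)·f(k+1) − (k + 6)·f(k) = k + 9/2.
deg f ≤ 3 (via 1,1,1).
Coefficient equations give f(k) = k*(k + 4)*(k + 8)/30.
Certificate R = B(k−1)f/C = k*(k + 4)*(k + 6)*(k + 8)/(15*(2*k + 9)) gives s_k = 4*k*(k + 8)/(15*(k**2 + 8*k + 15)).
s_(k+1) − s_k = 4*(2*k + 9)/(k**4 + 18*k**3 + 119*k**2 + 342*k + 360) = t_k.
Evaluate: s_(n+1) = 4*(n**2 + 10*n + 9)/(15*(n**2 + 10*n + 24)); subtract s_(2) = 16/105 ⇒ S(n) = 4*(n**2 + 10*n - 11)/(35*(n**2 + 10*n + 24)).

S(n) = 4*(n**2 + 10*n - 11)/(35*(n**2 + 10*n + 24))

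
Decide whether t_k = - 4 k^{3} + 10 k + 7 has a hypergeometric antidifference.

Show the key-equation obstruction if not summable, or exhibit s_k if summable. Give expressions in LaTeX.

Step 1: r(k) = (10*k - 4*(k + 1)**3 + 17)/(-4*k**3 + 10*k + 7).
Factor: A=1; B=1; C=k**3 - 5*k/2 - 7/4.
Solve (1)·f(k+1) − (1)·f(k) = k**3 - 5*k/2 - 7/4.
Degrees (0,0,3) ⇒ d ≤ 4.
Match coefficients ⇒ f(k) = k*(k**3 - 2*k**2 - 4*k - 2)/4.
Certificate R = B(k−1)f/C = k*(k**3 - 2*k**2 - 4*k - 2)/(4*k**3 - 10*k - 7) gives s_k = k*(-k**3 + 2*k**2 + 4*k + 2).
Verify: -4*k**3 + 10*k + 7 matches t_k.

Yes. s_k = k \left(- k^{3} + 2 k^{2} + 4 k + 2\right).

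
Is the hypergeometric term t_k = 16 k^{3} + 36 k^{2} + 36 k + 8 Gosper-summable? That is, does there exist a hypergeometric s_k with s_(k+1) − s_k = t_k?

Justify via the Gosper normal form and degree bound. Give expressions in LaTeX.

Yes. s_k = 4 k \left(k^{3} + k^{2} + k - 1\right).

Ratio r(k) = (4*k**3 + 21*k**2 + 39*k + 24)/(4*k**3 + 9*k**2 + 9*k + 2).
A = 1, B = 1, C = k**3 + 9*k**2/4 + 9*k/4 + 1/2.
Need (1)·f(k+1) − (1)·f(k) = k**3 + 9*k**2/4 + 9*k/4 + 1/2.
d = 4 from the (0,0,3) case.
Coefficient equations give f(k) = k*(k**3 + k**2 + k - 1)/4.
So s_k = (B(k−1)f/C)·t_k = (k*(k**3 + k**2 + k - 1)/(4*k**3 + 9*k**2 + 9*k + 2))·t_k = 4*k*(k**3 + k**2 + k - 1).
Verify: 16*k**3 + 36*k**2 + 36*k + 8 matches t_k.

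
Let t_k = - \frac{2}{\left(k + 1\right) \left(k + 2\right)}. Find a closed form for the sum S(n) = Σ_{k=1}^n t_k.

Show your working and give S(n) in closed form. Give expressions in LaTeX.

S(n) = - \frac{n}{n + 2}

t_(k+1)/t_k = (k + 1)/(k + 3).
Gosper form: A/B · C(k+1)/C(k) with A=k + 1, B=k + 3, C=1.
Need (k + 1)·f(k+1) − (k + 2)·f(k) = 1.
d = 1 from the (1,1,0) case.
Match coefficients ⇒ f(k) = k.
So s_k = (B(k−1)f/C)·t_k = (k*(k + 2))·t_k = -2*k/(k + 1).
Verify: -2/(k**2 + 3*k + 2) matches t_k.
Telescope: S(n) = s_(n+1) − s_(1) = 2*(-n - 1)/(n + 2) − (-1) = -n/(n + 2).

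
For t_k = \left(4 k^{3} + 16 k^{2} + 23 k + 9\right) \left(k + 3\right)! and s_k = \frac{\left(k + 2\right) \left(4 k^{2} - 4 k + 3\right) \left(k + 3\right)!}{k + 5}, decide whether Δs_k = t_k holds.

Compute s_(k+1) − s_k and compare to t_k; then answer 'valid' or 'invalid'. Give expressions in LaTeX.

Invalid: residual - \frac{3 \left(4 k^{4} + 36 k^{3} + 99 k^{2} + 128 k + 42\right) \left(k + 3\right)!}{\left(k + 5\right) \left(k + 6\right)} ≠ 0.

s_(k+1) = (k + 3)*(4*k**2 + 4*k + 3)*factorial(k + 4)/(k + 6)
s_(k+1) − s_k = (4*k**5 + 48*k**4 + 211*k**3 + 445*k**2 + 405*k + 144)*factorial(k + 3)/((k + 5)*(k + 6))
(s_(k+1) − s_k) − t_k = -3*(4*k**4 + 36*k**3 + 99*k**2 + 128*k + 42)*factorial(k + 3)/((k + 5)*(k + 6))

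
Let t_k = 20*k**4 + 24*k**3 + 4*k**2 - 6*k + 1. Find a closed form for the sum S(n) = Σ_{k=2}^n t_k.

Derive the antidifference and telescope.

r(k) = (20*k**4 + 104*k**3 + 196*k**2 + 154*k + 43)/(20*k**4 + 24*k**3 + 4*k**2 - 6*k + 1) after simplifying.
A = 1, B = 1, C = k**4 + 6*k**3/5 + k**2/5 - 3*k/10 + 1/20.
Solve (1)·f(k+1) − (1)·f(k) = k**4 + 6*k**3/5 + k**2/5 - 3*k/10 + 1/20.
deg f ≤ 5 (via 0,0,4).
Solving with deg f ≤ 5: f(k) = k*(4*k**4 - 4*k**3 - 4*k**2 + k + 4)/20.
So s_k = (B(k−1)f/C)·t_k = (k*(4*k**4 - 4*k**3 - 4*k**2 + k + 4)/(20*k**4 + 24*k**3 + 4*k**2 - 6*k + 1))·t_k = k*(4*k**4 - 4*k**3 - 4*k**2 + k + 4).
Check: Δs_k = 20*k**4 + 24*k**3 + 4*k**2 - 6*k + 1. ✓
Evaluate: s_(n+1) = 4*n**5 + 16*n**4 + 20*n**3 + 5*n**2 - 2*n + 1; subtract s_(2) = 44 ⇒ S(n) = 4*n**5 + 16*n**4 + 20*n**3 + 5*n**2 - 2*n - 43.

S(n) = 4*n**5 + 16*n**4 + 20*n**3 + 5*n**2 - 2*n - 43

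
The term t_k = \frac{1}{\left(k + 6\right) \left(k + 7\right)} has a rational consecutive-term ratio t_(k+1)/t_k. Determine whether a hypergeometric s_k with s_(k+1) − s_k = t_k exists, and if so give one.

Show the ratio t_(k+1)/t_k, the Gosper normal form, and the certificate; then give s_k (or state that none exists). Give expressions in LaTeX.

s_k = \frac{k}{6 \left(k + 6\right)}

Compute t_(k+1)/t_k: get (k + 6)/(k + 8).
A = k + 6, B = k + 8, C = 1.
Need (k + 6)·f(k+1) − (k + 7)·f(k) = 1.
Bound: deg f ≤ 1.
A polynomial solution: f(k) = k/6.
R(k) = B(k−1)·f(k)/C(k) = k*(k + 7)/6; s_k = R·t_k = k/(6*(k + 6)).
Verify: 1/(k**2 + 13*k + 42) matches t_k.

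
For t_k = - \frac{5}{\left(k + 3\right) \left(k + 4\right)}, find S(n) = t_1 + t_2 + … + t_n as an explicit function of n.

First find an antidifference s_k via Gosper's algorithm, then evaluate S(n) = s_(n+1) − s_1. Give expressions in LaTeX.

t_(k+1)/t_k = (k + 3)/(k + 5).
Factor: A=k + 3; B=k + 5; C=1.
Set up (k + 3)·f(k+1) − (k + 4)·f(k) − (1) = 0.
Degrees (1,1,0) ⇒ d ≤ 1.
Coefficient equations give f(k) = k/3.
Then R = B(k−1)f/C = k*(k + 4)/3, so s_k = R(k)·t_k = -5*k/(3*k + 9).
s_(k+1) − s_k = -5/(k**2 + 7*k + 12) = t_k.
Evaluate: s_(n+1) = 5*(-n - 1)/(3*(n + 4)); subtract s_(1) = -5/12 ⇒ S(n) = -5*n/(4*n + 16).

S(n) = - \frac{5 n}{4 n + 16}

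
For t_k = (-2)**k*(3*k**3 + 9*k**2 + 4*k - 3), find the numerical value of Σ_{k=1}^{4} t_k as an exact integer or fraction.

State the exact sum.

t_(k+1)/t_k = 2*(-3*k**3 - 18*k**2 - 31*k - 13)/(3*k**3 + 9*k**2 + 4*k - 3).
Gosper form: A/B · C(k+1)/C(k) with A=-2, B=1, C=k**3 + 3*k**2 + 4*k/3 - 1.
Key eq: (-2)·f(k+1) = (1)·f(k) + (k**3 + 3*k**2 + 4*k/3 - 1).
Degrees (0,0,3) ⇒ d ≤ 3.
Coefficient equations give f(k) = -(k**3 + k**2 - 2*k - 1)/3.
So s_k = (B(k−1)f/C)·t_k = (-(k**3 + k**2 - 2*k - 1)/(3*k**3 + 9*k**2 + 4*k - 3))·t_k = (-2)**k*(-k**3 - k**2 + 2*k + 1).
Check: Δs_k = (-2)**k*(3*k**3 + 9*k**2 + 4*k - 3). ✓
Sum = s_(5) − s_(1); s_(5) = 4448, s_(1) = -2 ⇒ 4450.

Σ = 4450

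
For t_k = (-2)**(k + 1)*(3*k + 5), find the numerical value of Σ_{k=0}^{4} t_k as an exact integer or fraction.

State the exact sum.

Σ = -386

The ratio is 2*(-3*k - 8)/(3*k + 5).
A = -2, B = 1, C = k + 5/3.
Solve (-2)·f(k+1) − (1)·f(k) = k + 5/3.
d = 1 from the (0,0,1) case.
Match coefficients ⇒ f(k) = -(k + 1)/3.
Then R = B(k−1)f/C = -(k + 1)/(3*k + 5), so s_k = R(k)·t_k = 2*(-2)**k*(k + 1).
Δs = (-2)**(k + 1)*(3*k + 5), as required.
Telescoping: Σ = s_(5) − s_(0) = -384 − (2) = -386.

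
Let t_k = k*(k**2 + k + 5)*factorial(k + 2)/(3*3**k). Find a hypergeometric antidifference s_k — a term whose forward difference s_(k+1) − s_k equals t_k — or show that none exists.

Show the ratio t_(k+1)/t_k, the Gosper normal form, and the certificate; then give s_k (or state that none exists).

s_k = (k**2 - k - 1)*factorial(k + 2)/3**k

Ratio r(k) = (k + 1)*(k + 3)*(k + (k + 1)**2 + 6)/(3*k*(k**2 + k + 5)).
Gosper form: A/B · C(k+1)/C(k) with A=k/3 + 1, B=1, C=k**3 + k**2 + 5*k.
Solve (k/3 + 1)·f(k+1) − (1)·f(k) = k**3 + k**2 + 5*k.
From deg A=1, deg B=0, deg C=3: d=2.
A polynomial solution: f(k) = 3*(k**2 - k - 1).
Certificate R = B(k−1)f/C = 3*(k**2 - k - 1)/(k*(k**2 + k + 5)) gives s_k = (k**2 - k - 1)*factorial(k + 2)/3**k.
Check: Δs_k = k*(k**2 + k + 5)*factorial(k + 2)/(3*3**k). ✓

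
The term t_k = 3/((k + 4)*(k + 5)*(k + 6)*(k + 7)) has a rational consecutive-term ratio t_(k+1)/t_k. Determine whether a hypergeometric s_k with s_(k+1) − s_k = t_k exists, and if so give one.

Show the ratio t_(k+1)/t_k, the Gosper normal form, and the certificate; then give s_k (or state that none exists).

The ratio is (k + 4)/(k + 8).
So A=k + 4 and B=k + 8, with C=1.
Set up (k + 4)·f(k+1) − (k + 7)·f(k) − (1) = 0.
Degrees (1,1,0) ⇒ d ≤ 3.
Solving with deg f ≤ 3: f(k) = k*(k**2 + 15*k + 74)/360.
So s_k = (B(k−1)f/C)·t_k = (k*(k + 7)*(k**2 + 15*k + 74)/360)·t_k = k*(k**2 + 15*k + 74)/(120*(k + 4)*(k + 5)*(k + 6)).
Check: Δs_k = 3/(k**4 + 22*k**3 + 179*k**2 + 638*k + 840). ✓

s_k = k*(k**2 + 15*k + 74)/(120*(k + 4)*(k + 5)*(k + 6))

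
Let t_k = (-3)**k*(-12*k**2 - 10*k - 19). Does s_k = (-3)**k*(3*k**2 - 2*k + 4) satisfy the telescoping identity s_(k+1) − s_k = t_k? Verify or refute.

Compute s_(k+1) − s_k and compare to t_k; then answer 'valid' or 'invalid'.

Valid: the claim telescopes to t_k.

s_(k+1) = (-3)**(k + 1)*(3*k**2 + 4*k + 5)
s_(k+1) − s_k = (-3)**k*(-12*k**2 - 10*k - 19)
(s_(k+1) − s_k) − t_k = 0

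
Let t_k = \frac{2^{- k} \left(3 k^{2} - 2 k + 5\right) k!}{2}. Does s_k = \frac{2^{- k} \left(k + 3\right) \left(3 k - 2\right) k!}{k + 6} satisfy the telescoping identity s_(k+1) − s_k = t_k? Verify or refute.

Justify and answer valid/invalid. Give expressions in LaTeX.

Invalid: residual - \frac{3 \cdot 2^{- k} \left(3 k^{3} + 16 k^{2} - 13 k + 34\right) k!}{2 \left(k + 6\right) \left(k + 7\right)} ≠ 0.

s_(k+1) = (k + 4)*(3*k + 1)*factorial(k + 1)/(2*2**k*(k + 7))
s_(k+1) − s_k = (3*k**4 + 28*k**3 + 57*k**2 + 20*k + 108)*factorial(k)/(2*2**k*(k + 6)*(k + 7))
(s_(k+1) − s_k) − t_k = -3*(3*k**3 + 16*k**2 - 13*k + 34)*factorial(k)/(2*2**k*(k + 6)*(k + 7))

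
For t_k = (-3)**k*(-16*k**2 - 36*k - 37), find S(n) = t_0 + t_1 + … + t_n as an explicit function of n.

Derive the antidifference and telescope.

S(n) = -12*(-3)**n*n**2 - 33*(-3)**n*n - 33*(-3)**n - 4

t_(k+1)/t_k = 3*(-16*k**2 - 68*k - 89)/(16*k**2 + 36*k + 37).
Normal form (A,B,C) = (-3, 1, k**2 + 9*k/4 + 37/16).
Need (-3)·f(k+1) − (1)·f(k) = k**2 + 9*k/4 + 37/16.
From deg A=0, deg B=0, deg C=2: d=2.
A polynomial solution: f(k) = -(4*k**2 + 3*k + 4)/16.
Certificate R = B(k−1)f/C = -(4*k**2 + 3*k + 4)/(16*k**2 + 36*k + 37) gives s_k = (-3)**k*(4*k**2 + 3*k + 4).
s_(k+1) − s_k = (-3)**k*(-16*k**2 - 36*k - 37) = t_k.
Telescope: S(n) = s_(n+1) − s_(0) = (-3)**(n + 1)*(4*n**2 + 11*n + 11) − (4) = -12*(-3)**n*n**2 - 33*(-3)**n*n - 33*(-3)**n - 4.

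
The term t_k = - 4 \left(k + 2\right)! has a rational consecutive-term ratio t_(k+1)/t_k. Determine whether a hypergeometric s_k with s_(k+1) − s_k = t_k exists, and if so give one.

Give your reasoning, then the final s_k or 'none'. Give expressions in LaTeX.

none (Gosper's algorithm certifies no s_k)

Ratio r(k) = k + 3.
Normal form (A,B,C) = (k + 3, 1, 1).
Solve (k + 3)·f(k+1) − (1)·f(k) = 1.
Degrees (1,0,0) ⇒ d ≤ -1.
Bound -1 < 0, so the key equation has no polynomial solution.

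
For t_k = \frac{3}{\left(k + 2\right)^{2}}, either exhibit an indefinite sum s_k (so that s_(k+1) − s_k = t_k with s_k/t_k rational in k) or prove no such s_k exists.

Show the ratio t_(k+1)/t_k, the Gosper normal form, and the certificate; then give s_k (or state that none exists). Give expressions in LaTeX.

none — t_k is not Gosper-summable

t_(k+1)/t_k = (k + 2)**2/(k + 3)**2.
Take A(k)=k**2 + 4*k + 4, B(k)=k**2 + 6*k + 9, C(k)=1.
Solve (k**2 + 4*k + 4)·f(k+1) − (k**2 + 4*k + 4)·f(k) = 1.
Degrees (2,2,0) ⇒ d ≤ 0.
f = c0 ⇒ A·f(k+1) − B(k−1)·f(k) − C = -1. The system {-1 = 0} is inconsistent; no antidifference.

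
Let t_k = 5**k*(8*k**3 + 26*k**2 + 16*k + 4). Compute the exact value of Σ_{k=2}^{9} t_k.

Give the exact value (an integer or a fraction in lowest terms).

t_(k+1)/t_k = 5*(4*k**3 + 25*k**2 + 46*k + 27)/(4*k**3 + 13*k**2 + 8*k + 2).
Gosper form: A/B · C(k+1)/C(k) with A=5, B=1, C=k**3 + 13*k**2/4 + 2*k + 1/2.
Solve (5)·f(k+1) − (1)·f(k) = k**3 + 13*k**2/4 + 2*k + 1/2.
Degrees (0,0,3) ⇒ d ≤ 3.
Coefficient equations give f(k) = (2*k**3 - k**2 - k + 1)/8.
Get s_k = R·t_k = 5**k*(2*k**3 - k**2 - k + 1) with R(k) = B(k−1)f(k)/C(k) = (2*k**3 - k**2 - k + 1)/(2*(4*k**3 + 13*k**2 + 8*k + 2)).
Δs = 5**k*(8*k**3 + 26*k**2 + 16*k + 4), as required.
Sum = s_(10) − s_(2); s_(10) = 18466796875, s_(2) = 275 ⇒ 18466796600.

Σ = 18466796600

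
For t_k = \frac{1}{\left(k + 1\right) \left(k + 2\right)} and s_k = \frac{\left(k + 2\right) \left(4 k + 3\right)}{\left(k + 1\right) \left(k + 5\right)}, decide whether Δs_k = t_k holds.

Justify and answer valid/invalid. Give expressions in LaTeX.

Invalid: residual \frac{3 \left(4 k^{2} + 10 k + 1\right)}{k^{4} + 14 k^{3} + 65 k^{2} + 112 k + 60} ≠ 0.

s_(k+1) = (k + 3)*(4*k + 7)/((k + 2)*(k + 6))
s_(k+1) − s_k = (13*k**2 + 41*k + 33)/(k**4 + 14*k**3 + 65*k**2 + 112*k + 60)
(s_(k+1) − s_k) − t_k = 3*(4*k**2 + 10*k + 1)/(k**4 + 14*k**3 + 65*k**2 + 112*k + 60)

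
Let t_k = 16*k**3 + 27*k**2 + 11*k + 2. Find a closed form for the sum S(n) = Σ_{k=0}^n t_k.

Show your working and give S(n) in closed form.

Ratio r(k) = (16*k**3 + 75*k**2 + 113*k + 56)/(16*k**3 + 27*k**2 + 11*k + 2).
So A=1 and B=1, with C=k**3 + 27*k**2/16 + 11*k/16 + 1/8.
Need (1)·f(k+1) − (1)·f(k) = k**3 + 27*k**2/16 + 11*k/16 + 1/8.
From deg A=0, deg B=0, deg C=3: d=4.
Solving with deg f ≤ 4: f(k) = k*(4*k**3 + k**2 - 4*k + 1)/16.
R(k) = B(k−1)·f(k)/C(k) = k*(4*k**3 + k**2 - 4*k + 1)/(16*k**3 + 27*k**2 + 11*k + 2); s_k = R·t_k = k*(4*k**3 + k**2 - 4*k + 1).
Check: Δs_k = 16*k**3 + 27*k**2 + 11*k + 2. ✓
s_(n+1) = 4*n**4 + 17*n**3 + 23*n**2 + 12*n + 2 and s_(0) = 0, so S(n) = 4*n**4 + 17*n**3 + 23*n**2 + 12*n + 2.

S(n) = 4*n**4 + 17*n**3 + 23*n**2 + 12*n + 2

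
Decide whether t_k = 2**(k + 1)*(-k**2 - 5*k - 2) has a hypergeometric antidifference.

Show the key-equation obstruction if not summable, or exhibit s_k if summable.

r(k) = 2*(k**2 + 7*k + 8)/(k**2 + 5*k + 2) after simplifying.
So A=2 and B=1, with C=k**2 + 5*k + 2.
Solve (2)·f(k+1) − (1)·f(k) = k**2 + 5*k + 2.
d = 2 from the (0,0,2) case.
A polynomial solution: f(k) = (k - 1)*(k + 2).
Then R = B(k−1)f/C = (k - 1)*(k + 2)/(k**2 + 5*k + 2), so s_k = R(k)·t_k = 2**(k + 1)*(-k**2 - k + 2).
Verify: 2**(k + 1)*(-k**2 - 5*k - 2) matches t_k.

Yes. s_k = 2**(k + 1)*(-k**2 - k + 2).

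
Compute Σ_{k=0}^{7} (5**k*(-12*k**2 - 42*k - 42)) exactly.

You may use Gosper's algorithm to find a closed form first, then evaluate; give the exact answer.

t_(k+1)/t_k = 5*(2*k**2 + 11*k + 16)/(2*k**2 + 7*k + 7).
Factor: A=5; B=1; C=k**2 + 7*k/2 + 7/2.
Set up (5)·f(k+1) − (1)·f(k) − (k**2 + 7*k/2 + 7/2) = 0.
deg f ≤ 2 (via 0,0,2).
A polynomial solution: f(k) = (k**2 + k + 1)/4.
R(k) = B(k−1)·f(k)/C(k) = (k**2 + k + 1)/(2*(2*k**2 + 7*k + 7)); s_k = R·t_k = -3*5**k*(k**2 + k + 1).
Verify: 5**k*(-12*k**2 - 42*k - 42) matches t_k.
Evaluate s at k=8 and k=0: -85546875 and -3; difference -85546872.

Σ = -85546872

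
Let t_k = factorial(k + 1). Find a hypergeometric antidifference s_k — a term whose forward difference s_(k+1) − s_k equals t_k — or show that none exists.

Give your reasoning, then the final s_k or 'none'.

no hypergeometric antidifference exists

r(k) = k + 2 after simplifying.
So A=k + 2 and B=1, with C=1.
Solve (k + 2)·f(k+1) − (1)·f(k) = 1.
Degrees (1,0,0) ⇒ d ≤ -1.
deg f ≤ -1 is impossible — no certificate.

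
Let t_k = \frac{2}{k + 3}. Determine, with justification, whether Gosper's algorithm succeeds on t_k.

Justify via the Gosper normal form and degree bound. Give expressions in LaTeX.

Ratio r(k) = (k + 3)/(k + 4).
So A=k + 3 and B=k + 4, with C=1.
Need (k + 3)·f(k+1) − (k + 3)·f(k) = 1.
Degrees (1,1,0) ⇒ d ≤ 0.
Put f(k) = c0: A·f(k+1) − B(k−1)·f(k) − C = -1; need -1 = 0 — inconsistent ⇒ no f, not summable.

No. Not Gosper-summable.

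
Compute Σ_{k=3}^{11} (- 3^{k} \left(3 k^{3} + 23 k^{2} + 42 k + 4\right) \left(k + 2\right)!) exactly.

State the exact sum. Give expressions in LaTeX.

Σ = -8154100812636933840

r(k) = 3*(3*k**4 + 41*k**3 + 193*k**2 + 363*k + 216)/(3*k**3 + 23*k**2 + 42*k + 4) after simplifying.
Take A(k)=3*k + 9, B(k)=1, C(k)=k**3 + 23*k**2/3 + 14*k + 4/3.
f must satisfy (3*k + 9)·f(k+1) − (1)·f(k) = k**3 + 23*k**2/3 + 14*k + 4/3.
Bound: deg f ≤ 2.
Solving with deg f ≤ 2: f(k) = (k - 1)*(k + 4)/3.
So s_k = (B(k−1)f/C)·t_k = ((k - 1)*(k + 4)/(3*k**3 + 23*k**2 + 42*k + 4))·t_k = -3**k*(k - 1)*(k + 4)*factorial(k + 2).
s_(k+1) − s_k = -3**k*(3*k**3 + 23*k**2 + 42*k + 4)*factorial(k + 2) = t_k.
Sum = s_(12) − s_(3); s_(12) = -8154100812636979200, s_(3) = -45360 ⇒ -8154100812636933840.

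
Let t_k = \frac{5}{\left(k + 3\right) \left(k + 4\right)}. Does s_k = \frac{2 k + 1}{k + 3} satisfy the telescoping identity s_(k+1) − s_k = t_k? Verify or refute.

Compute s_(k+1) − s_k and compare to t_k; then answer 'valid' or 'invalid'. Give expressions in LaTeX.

valid (s_(k+1) − s_k reduces to t_k)

s_(k+1) = (2*k + 3)/(k + 4)
s_(k+1) − s_k = 5/(k**2 + 7*k + 12)
(s_(k+1) − s_k) − t_k = 0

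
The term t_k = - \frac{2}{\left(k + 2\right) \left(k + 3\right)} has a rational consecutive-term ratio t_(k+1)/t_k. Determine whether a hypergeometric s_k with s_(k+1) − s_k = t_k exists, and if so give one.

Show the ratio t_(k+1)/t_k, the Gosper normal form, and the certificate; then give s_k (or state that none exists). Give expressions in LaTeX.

s_k = - \frac{k}{k + 2}

Step 1: r(k) = (k + 2)/(k + 4).
So A=k + 2 and B=k + 4, with C=1.
Set up (k + 2)·f(k+1) − (k + 3)·f(k) − (1) = 0.
deg f ≤ 1 (via 1,1,0).
Solving with deg f ≤ 1: f(k) = k/2.
R(k) = B(k−1)·f(k)/C(k) = k*(k + 3)/2; s_k = R·t_k = -k/(k + 2).
Check: Δs_k = -2/(k**2 + 5*k + 6). ✓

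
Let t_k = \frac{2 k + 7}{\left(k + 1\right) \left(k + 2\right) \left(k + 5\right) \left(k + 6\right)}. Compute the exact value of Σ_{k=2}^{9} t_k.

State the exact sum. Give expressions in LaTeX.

Ratio r(k) = (k + 1)*(k + 5)*(2*k + 9)/((k + 3)*(k + 7)*(2*k + 7)).
Factor: A=k + 1; B=k + 7; C=k**3 + 21*k**2/2 + 73*k/2 + 42.
f must satisfy (k + 1)·f(k+1) − (k + 6)·f(k) = k**3 + 21*k**2/2 + 73*k/2 + 42.
Degrees (1,1,3) ⇒ d ≤ 5.
Coefficient equations give f(k) = k*(k + 2)*(k + 3)*(k + 4)*(k + 6)/10.
Then R = B(k−1)f/C = k*(k + 2)*(k + 6)**2/(5*(2*k + 7)), so s_k = R(k)·t_k = k*(k + 6)/(5*(k**2 + 6*k + 5)).
Check: Δs_k = (2*k + 7)/(k**4 + 14*k**3 + 65*k**2 + 112*k + 60). ✓
Σ_(k=2)^(9) t_k = s_(10) − s_(2) = 32/165 − (16/105) = 16/385.

Σ = 16/385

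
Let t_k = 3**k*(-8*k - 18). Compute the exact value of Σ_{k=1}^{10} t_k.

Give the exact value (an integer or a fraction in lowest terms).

t_(k+1)/t_k = 3*(4*k + 13)/(4*k + 9).
Gosper form: A/B · C(k+1)/C(k) with A=3, B=1, C=k + 9/4.
Need (3)·f(k+1) − (1)·f(k) = k + 9/4.
deg f ≤ 1 (via 0,0,1).
Solve for f: f(k) = (4*k + 3)/8 (degree 1 ≤ 1).
Get s_k = R·t_k = 3**k*(-4*k - 3) with R(k) = B(k−1)f(k)/C(k) = (4*k + 3)/(2*(4*k + 9)).
s_(k+1) − s_k = 3**k*(-8*k - 18) = t_k.
Evaluate s at k=11 and k=1: -8325909 and -21; difference -8325888.

Σ = -8325888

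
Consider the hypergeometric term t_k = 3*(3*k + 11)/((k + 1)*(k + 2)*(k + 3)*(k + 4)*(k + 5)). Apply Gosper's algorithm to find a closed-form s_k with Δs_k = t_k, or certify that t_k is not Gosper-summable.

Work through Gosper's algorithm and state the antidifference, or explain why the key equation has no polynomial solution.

s_k = 3*k*(k**2 + 7*k + 14)/(8*(k**3 + 7*k**2 + 14*k + 8))

t_(k+1)/t_k = (k + 1)*(3*k + 14)/((k + 6)*(3*k + 11)).
Normal form (A,B,C) = (k + 1, k + 6, k + 11/3).
f must satisfy (k + 1)·f(k+1) − (k + 5)·f(k) = k + 11/3.
From deg A=1, deg B=1, deg C=1: d=4.
Coefficient equations give f(k) = k*(k + 3)*(k**2 + 7*k + 14)/24.
So s_k = (B(k−1)f/C)·t_k = (k*(k + 3)*(k + 5)*(k**2 + 7*k + 14)/(8*(3*k + 11)))·t_k = 3*k*(k**2 + 7*k + 14)/(8*(k**3 + 7*k**2 + 14*k + 8)).
Verify: 3*(3*k + 11)/(k**5 + 15*k**4 + 85*k**3 + 225*k**2 + 274*k + 120) matches t_k.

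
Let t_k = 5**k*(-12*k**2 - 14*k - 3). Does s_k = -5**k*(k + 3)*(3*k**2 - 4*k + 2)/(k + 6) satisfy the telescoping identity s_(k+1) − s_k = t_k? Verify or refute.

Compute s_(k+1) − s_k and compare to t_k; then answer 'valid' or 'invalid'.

Invalid: residual 5**k*(36*k**3 + 249*k**2 + 273*k + 48)/(k**2 + 13*k + 42) ≠ 0.

s_(k+1) = 5**(k + 1)*(k + 4)*(4*k - 3*(k + 1)**2 + 2)/(k + 7)
s_(k+1) − s_k = 5**k*(-12*k**4 - 134*k**3 - 440*k**2 - 354*k - 78)/(k**2 + 13*k + 42)
(s_(k+1) − s_k) − t_k = 5**k*(36*k**3 + 249*k**2 + 273*k + 48)/(k**2 + 13*k + 42)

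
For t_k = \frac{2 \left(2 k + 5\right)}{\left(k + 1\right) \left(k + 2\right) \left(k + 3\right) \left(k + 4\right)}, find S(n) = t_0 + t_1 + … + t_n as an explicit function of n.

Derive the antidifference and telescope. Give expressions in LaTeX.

Compute t_(k+1)/t_k: get (k + 1)*(2*k + 7)/((k + 5)*(2*k + 5)).
A = k + 1, B = k + 5, C = k + 5/2.
Need (k + 1)·f(k+1) − (k + 4)·f(k) = k + 5/2.
Degrees (1,1,1) ⇒ d ≤ 3.
Match coefficients ⇒ f(k) = k*(k + 2)*(k + 4)/6.
So s_k = (B(k−1)f/C)·t_k = (k*(k + 2)*(k + 4)**2/(3*(2*k + 5)))·t_k = 2*k*(k + 4)/(3*(k**2 + 4*k + 3)).
Check: Δs_k = 2*(2*k + 5)/(k**4 + 10*k**3 + 35*k**2 + 50*k + 24). ✓
s_(n+1) = 2*(n**2 + 6*n + 5)/(3*(n**2 + 6*n + 8)) and s_(0) = 0, so S(n) = 2*(n**2 + 6*n + 5)/(3*(n**2 + 6*n + 8)).

S(n) = \frac{2 \left(n^{2} + 6 n + 5\right)}{3 \left(n^{2} + 6 n + 8\right)}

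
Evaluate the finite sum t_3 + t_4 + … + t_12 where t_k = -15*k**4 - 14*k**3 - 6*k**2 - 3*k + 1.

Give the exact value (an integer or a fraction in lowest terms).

Σ = -999530

r(k) = (15*k**4 + 74*k**3 + 138*k**2 + 117*k + 37)/(15*k**4 + 14*k**3 + 6*k**2 + 3*k - 1) after simplifying.
A = 1, B = 1, C = k**4 + 14*k**3/15 + 2*k**2/5 + k/5 - 1/15.
Set up (1)·f(k+1) − (1)·f(k) − (k**4 + 14*k**3/15 + 2*k**2/5 + k/5 - 1/15) = 0.
deg f ≤ 5 (via 0,0,4).
A polynomial solution: f(k) = k*(3*k**4 - 4*k**3 + 2*k - 2)/15.
R(k) = B(k−1)·f(k)/C(k) = k*(3*k**4 - 4*k**3 + 2*k - 2)/(15*k**4 + 14*k**3 + 6*k**2 + 3*k - 1); s_k = R·t_k = k*(-3*k**4 + 4*k**3 - 2*k + 2).
Check: Δs_k = -15*k**4 - 14*k**3 - 6*k**2 - 3*k + 1. ✓
Telescoping: Σ = s_(13) − s_(3) = -999947 − (-417) = -999530.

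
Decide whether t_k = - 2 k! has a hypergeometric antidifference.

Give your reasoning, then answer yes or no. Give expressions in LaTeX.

t_(k+1)/t_k = k + 1.
Take A(k)=k + 1, B(k)=1, C(k)=1.
Set up (k + 1)·f(k+1) − (1)·f(k) − (1) = 0.
d = -1 from the (1,0,0) case.
Negative degree bound (-1): no f exists, t_k not Gosper-summable.

No; the degree bound rules out any f.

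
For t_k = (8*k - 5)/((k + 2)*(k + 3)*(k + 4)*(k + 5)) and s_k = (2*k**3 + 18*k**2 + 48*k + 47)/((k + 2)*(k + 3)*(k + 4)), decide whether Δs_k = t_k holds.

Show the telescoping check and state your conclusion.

valid (s_(k+1) − s_k reduces to t_k)

s_(k+1) = (48*k + 2*(k + 1)**3 + 18*(k + 1)**2 + 95)/((k + 3)*(k + 4)*(k + 5))
s_(k+1) − s_k = (8*k - 5)/(k**4 + 14*k**3 + 71*k**2 + 154*k + 120)
(s_(k+1) − s_k) − t_k = 0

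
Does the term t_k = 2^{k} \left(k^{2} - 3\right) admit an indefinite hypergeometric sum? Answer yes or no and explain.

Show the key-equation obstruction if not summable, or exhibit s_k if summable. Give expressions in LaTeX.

r(k) = 2*((k + 1)**2 - 3)/(k**2 - 3) after simplifying.
A = 2, B = 1, C = k**2 - 3.
Set up (2)·f(k+1) − (1)·f(k) − (k**2 - 3) = 0.
d = 2 from the (0,0,2) case.
Coefficient equations give f(k) = (k - 3)*(k - 1).
Get s_k = R·t_k = 2**k*(k**2 - 4*k + 3) with R(k) = B(k−1)f(k)/C(k) = (k - 3)*(k - 1)/(k**2 - 3).
Check: Δs_k = 2**k*(k**2 - 3). ✓

Yes. s_k = 2^{k} \left(k^{2} - 4 k + 3\right).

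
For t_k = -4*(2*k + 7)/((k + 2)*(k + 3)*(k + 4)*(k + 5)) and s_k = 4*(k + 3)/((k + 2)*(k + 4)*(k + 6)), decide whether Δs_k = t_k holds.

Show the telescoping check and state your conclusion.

Invalid: residual 36*(k**2 + 9*k + 19)/(k**6 + 27*k**5 + 295*k**4 + 1665*k**3 + 5104*k**2 + 8028*k + 5040) ≠ 0.

s_(k+1) = 4*(k + 4)/((k + 3)*(k + 5)*(k + 7))
s_(k+1) − s_k = 4*(-2*k**3 - 24*k**2 - 94*k - 123)/(k**6 + 27*k**5 + 295*k**4 + 1665*k**3 + 5104*k**2 + 8028*k + 5040)
(s_(k+1) − s_k) − t_k = 36*(k**2 + 9*k + 19)/(k**6 + 27*k**5 + 295*k**4 + 1665*k**3 + 5104*k**2 + 8028*k + 5040)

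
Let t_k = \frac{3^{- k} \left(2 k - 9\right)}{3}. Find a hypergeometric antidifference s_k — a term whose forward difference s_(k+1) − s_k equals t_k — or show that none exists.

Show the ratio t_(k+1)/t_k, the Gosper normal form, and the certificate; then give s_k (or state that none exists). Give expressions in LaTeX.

t_(k+1)/t_k = (2*k - 7)/(3*(2*k - 9)).
So A=1/3 and B=1, with C=k - 9/2.
f must satisfy (1/3)·f(k+1) − (1)·f(k) = k - 9/2.
deg f ≤ 1 (via 0,0,1).
Match coefficients ⇒ f(k) = -3*(k - 4)/2.
Certificate R = B(k−1)f/C = -3*(k - 4)/(2*k - 9) gives s_k = (4 - k)/3**k.
s_(k+1) − s_k = (2*k - 9)/(3*3**k) = t_k.

s_k = 3^{- k} \left(4 - k\right)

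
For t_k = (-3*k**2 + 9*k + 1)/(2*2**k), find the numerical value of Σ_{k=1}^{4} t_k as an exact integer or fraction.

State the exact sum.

Σ = 75/32

Step 1: r(k) = (3*k**2 - 3*k - 7)/(2*(3*k**2 - 9*k - 1)).
Factor: A=1/2; B=1; C=k**2 - 3*k - 1/3.
f must satisfy (1/2)·f(k+1) − (1)·f(k) = k**2 - 3*k - 1/3.
Bound: deg f ≤ 2.
Solve for f: f(k) = -2*(3*k**2 - 3*k - 1)/3 (degree 2 ≤ 2).
Then R = B(k−1)f/C = -2*(3*k**2 - 3*k - 1)/(3*k**2 - 9*k - 1), so s_k = R(k)·t_k = (3*k**2 - 3*k - 1)/2**k.
Check: Δs_k = (-3*k**2 + 9*k + 1)/(2*2**k). ✓
Σ_(k=1)^(4) t_k = s_(5) − s_(1) = 59/32 − (-1/2) = 75/32.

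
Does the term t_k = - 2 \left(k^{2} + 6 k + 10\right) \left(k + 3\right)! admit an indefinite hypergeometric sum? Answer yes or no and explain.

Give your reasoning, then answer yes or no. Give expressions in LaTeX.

Yes. s_k = - 2 \left(k + 2\right) \left(k + 3\right)!.

The ratio is (k + 4)*(6*k + (k + 1)**2 + 16)/(k**2 + 6*k + 10).
So A=k + 4 and B=1, with C=k**2 + 6*k + 10.
Need (k + 4)·f(k+1) − (1)·f(k) = k**2 + 6*k + 10.
Degrees (1,0,2) ⇒ d ≤ 1.
Solve for f: f(k) = k + 2 (degree 1 ≤ 1).
Get s_k = R·t_k = -2*(k + 2)*factorial(k + 3) with R(k) = B(k−1)f(k)/C(k) = (k + 2)/(k**2 + 6*k + 10).
s_(k+1) − s_k = -2*(k**2 + 6*k + 10)*factorial(k + 3) = t_k.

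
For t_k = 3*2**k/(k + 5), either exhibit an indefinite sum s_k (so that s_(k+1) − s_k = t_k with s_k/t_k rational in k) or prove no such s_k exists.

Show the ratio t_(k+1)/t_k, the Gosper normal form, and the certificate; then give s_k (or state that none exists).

Ratio r(k) = 2*(k + 5)/(k + 6).
Take A(k)=2*k + 10, B(k)=k + 6, C(k)=1.
Key eq: (2*k + 10)·f(k+1) = (k + 5)·f(k) + (1).
deg f ≤ -1 (via 1,1,0).
Bound -1 < 0, so the key equation has no polynomial solution.

none — t_k is not Gosper-summable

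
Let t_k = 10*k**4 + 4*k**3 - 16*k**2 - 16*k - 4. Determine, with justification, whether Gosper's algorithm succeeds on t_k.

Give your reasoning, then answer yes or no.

The ratio is (5*k**4 + 22*k**3 + 28*k**2 + 2*k - 11)/(5*k**4 + 2*k**3 - 8*k**2 - 8*k - 2).
A = 1, B = 1, C = k**4 + 2*k**3/5 - 8*k**2/5 - 8*k/5 - 2/5.
f must satisfy (1)·f(k+1) − (1)·f(k) = k**4 + 2*k**3/5 - 8*k**2/5 - 8*k/5 - 2/5.
deg f ≤ 5 (via 0,0,4).
Solve for f: f(k) = k*(2*k**4 - 4*k**3 - 4*k**2 + k + 1)/10 (degree 5 ≤ 5).
R(k) = B(k−1)·f(k)/C(k) = k*(2*k**4 - 4*k**3 - 4*k**2 + k + 1)/(2*(5*k**4 + 2*k**3 - 8*k**2 - 8*k - 2)); s_k = R·t_k = k*(2*k**4 - 4*k**3 - 4*k**2 + k + 1).
Check: Δs_k = 10*k**4 + 4*k**3 - 16*k**2 - 16*k - 4. ✓

Yes. s_k = k*(2*k**4 - 4*k**3 - 4*k**2 + k + 1).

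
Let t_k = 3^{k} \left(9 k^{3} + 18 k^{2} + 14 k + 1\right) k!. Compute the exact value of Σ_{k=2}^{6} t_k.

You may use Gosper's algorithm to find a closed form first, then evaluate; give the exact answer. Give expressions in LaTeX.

Σ = 1454967234

r(k) = 3*(9*k**4 + 54*k**3 + 122*k**2 + 119*k + 42)/(9*k**3 + 18*k**2 + 14*k + 1) after simplifying.
A = 3*k + 3, B = 1, C = k**3 + 2*k**2 + 14*k/9 + 1/9.
Need (3*k + 3)·f(k+1) − (1)·f(k) = k**3 + 2*k**2 + 14*k/9 + 1/9.
From deg A=1, deg B=0, deg C=3: d=2.
Coefficient equations give f(k) = (k - 1)*(3*k + 1)/9.
Then R = B(k−1)f/C = (k - 1)*(3*k + 1)/(9*k**3 + 18*k**2 + 14*k + 1), so s_k = R(k)·t_k = 3**k*(k - 1)*(3*k + 1)*factorial(k).
Δs = 3**k*(9*k**3 + 18*k**2 + 14*k + 1)*factorial(k), as required.
Evaluate s at k=7 and k=2: 1454967360 and 126; difference 1454967234.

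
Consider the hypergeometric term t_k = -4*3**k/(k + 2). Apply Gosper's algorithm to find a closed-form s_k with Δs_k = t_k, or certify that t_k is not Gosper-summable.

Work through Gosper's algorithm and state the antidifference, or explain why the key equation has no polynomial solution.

not Gosper-summable; s_k does not exist

Step 1: r(k) = 3*(k + 2)/(k + 3).
Take A(k)=3*k + 6, B(k)=k + 3, C(k)=1.
Set up (3*k + 6)·f(k+1) − (k + 2)·f(k) − (1) = 0.
Bound: deg f ≤ -1.
Negative degree bound (-1): no f exists, t_k not Gosper-summable.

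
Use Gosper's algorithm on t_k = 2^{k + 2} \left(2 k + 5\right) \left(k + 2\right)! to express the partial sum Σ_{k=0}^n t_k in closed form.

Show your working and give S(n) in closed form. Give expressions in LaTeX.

t_(k+1)/t_k = 2*(k + 3)*(2*k + 7)/(2*k + 5).
Factor: A=2*k + 6; B=1; C=k + 5/2.
f must satisfy (2*k + 6)·f(k+1) − (1)·f(k) = k + 5/2.
From deg A=1, deg B=0, deg C=1: d=0.
Solving with deg f ≤ 0: f(k) = 1/2.
Certificate R = B(k−1)f/C = 1/(2*k + 5) gives s_k = 2**(k + 2)*factorial(k + 2).
Δs = 2**(k + 2)*(2*k + 5)*factorial(k + 2), as required.
Evaluate: s_(n+1) = 2**(n + 3)*factorial(n + 3); subtract s_(0) = 8 ⇒ S(n) = 8*2**n*factorial(n + 3) - 8.

S(n) = 8 \cdot 2^{n} \left(n + 3\right)! - 8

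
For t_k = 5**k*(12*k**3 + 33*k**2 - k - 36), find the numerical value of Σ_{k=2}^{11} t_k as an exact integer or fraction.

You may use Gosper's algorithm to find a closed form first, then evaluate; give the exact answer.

r(k) = 5*(12*k**3 + 69*k**2 + 101*k + 8)/(12*k**3 + 33*k**2 - k - 36) after simplifying.
Take A(k)=5, B(k)=1, C(k)=k**3 + 11*k**2/4 - k/12 - 3.
Solve (5)·f(k+1) − (1)·f(k) = k**3 + 11*k**2/4 - k/12 - 3.
d = 3 from the (0,0,3) case.
Solve for f: f(k) = (k - 2)*(3*k**2 + 3*k + 2)/12 (degree 3 ≤ 3).
So s_k = (B(k−1)f/C)·t_k = ((k - 2)*(3*k**2 + 3*k + 2)/(12*k**3 + 33*k**2 - k - 36))·t_k = 5**k*(3*k**3 - 3*k**2 - 4*k - 4).
Δs = 5**k*(12*k**3 + 33*k**2 - k - 36), as required.
Telescoping: Σ = s_(12) − s_(2) = 1147460937500 − (0) = 1147460937500.

Σ = 1147460937500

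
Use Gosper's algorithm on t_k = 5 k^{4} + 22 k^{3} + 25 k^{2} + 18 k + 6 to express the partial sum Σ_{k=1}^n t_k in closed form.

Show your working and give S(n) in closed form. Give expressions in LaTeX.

Ratio r(k) = (5*k**4 + 42*k**3 + 121*k**2 + 154*k + 76)/(5*k**4 + 22*k**3 + 25*k**2 + 18*k + 6).
Factor: A=1; B=1; C=k**4 + 22*k**3/5 + 5*k**2 + 18*k/5 + 6/5.
f must satisfy (1)·f(k+1) − (1)·f(k) = k**4 + 22*k**3/5 + 5*k**2 + 18*k/5 + 6/5.
d = 5 from the (0,0,4) case.
Solving with deg f ≤ 5: f(k) = k*(k**4 + 3*k**3 - k**2 + 2*k + 1)/5.
Then R = B(k−1)f/C = k*(k**4 + 3*k**3 - k**2 + 2*k + 1)/(5*k**4 + 22*k**3 + 25*k**2 + 18*k + 6), so s_k = R(k)·t_k = k*(k**4 + 3*k**3 - k**2 + 2*k + 1).
Verify: 5*k**4 + 22*k**3 + 25*k**2 + 18*k + 6 matches t_k.
Evaluate: s_(n+1) = n**5 + 8*n**4 + 21*n**3 + 27*n**2 + 19*n + 6; subtract s_(1) = 6 ⇒ S(n) = n*(n**4 + 8*n**3 + 21*n**2 + 27*n + 19).

S(n) = n \left(n^{4} + 8 n^{3} + 21 n^{2} + 27 n + 19\right)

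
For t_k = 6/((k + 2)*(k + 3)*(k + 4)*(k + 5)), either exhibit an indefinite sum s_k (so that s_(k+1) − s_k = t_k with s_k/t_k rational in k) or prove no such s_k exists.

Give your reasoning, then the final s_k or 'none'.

s_k = k*(k**2 + 9*k + 26)/(12*(k + 2)*(k + 3)*(k + 4))

Step 1: r(k) = (k + 2)/(k + 6).
So A=k + 2 and B=k + 6, with C=1.
Solve (k + 2)·f(k+1) − (k + 5)·f(k) = 1.
Degrees (1,1,0) ⇒ d ≤ 3.
A polynomial solution: f(k) = k*(k**2 + 9*k + 26)/72.
R(k) = B(k−1)·f(k)/C(k) = k*(k + 5)*(k**2 + 9*k + 26)/72; s_k = R·t_k = k*(k**2 + 9*k + 26)/(12*(k + 2)*(k + 3)*(k + 4)).
Verify: 6/(k**4 + 14*k**3 + 71*k**2 + 154*k + 120) matches t_k.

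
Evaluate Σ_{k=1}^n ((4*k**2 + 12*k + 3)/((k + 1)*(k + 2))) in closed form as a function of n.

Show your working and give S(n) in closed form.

S(n) = n*(8*n + 11)/(2*(n + 2))

r(k) = (k + 1)*(12*k + 4*(k + 1)**2 + 15)/((k + 3)*(4*k**2 + 12*k + 3)) after simplifying.
A = k + 1, B = k + 3, C = k**2 + 3*k + 3/4.
Solve (k + 1)·f(k+1) − (k + 2)·f(k) = k**2 + 3*k + 3/4.
Degrees (1,1,2) ⇒ d ≤ 2.
Coefficient equations give f(k) = k*(4*k - 1)/4.
R(k) = B(k−1)·f(k)/C(k) = k*(k + 2)*(4*k - 1)/(4*k**2 + 12*k + 3); s_k = R·t_k = k*(4*k - 1)/(k + 1).
s_(k+1) − s_k = (4*k**2 + 12*k + 3)/(k**2 + 3*k + 2) = t_k.
Telescope: S(n) = s_(n+1) − s_(1) = (4*n**2 + 7*n + 3)/(n + 2) − (3/2) = n*(8*n + 11)/(2*(n + 2)).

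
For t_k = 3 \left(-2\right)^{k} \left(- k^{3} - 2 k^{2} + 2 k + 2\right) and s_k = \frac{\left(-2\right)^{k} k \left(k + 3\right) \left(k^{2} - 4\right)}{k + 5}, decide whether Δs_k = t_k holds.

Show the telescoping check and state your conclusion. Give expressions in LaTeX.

Invalid: residual \frac{\left(-2\right)^{k + 1} \left(- 3 k^{4} - 22 k^{3} - 24 k^{2} + 40 k + 30\right)}{k^{2} + 11 k + 30} ≠ 0.

s_(k+1) = (-2)**(k + 1)*(k + 1)*(k + 4)*((k + 1)**2 - 4)/(k + 6)
s_(k+1) − s_k = (-2)**k*(-3*k**5 - 33*k**4 - 106*k**3 - 60*k**2 + 166*k + 120)/(k**2 + 11*k + 30)
(s_(k+1) − s_k) − t_k = (-2)**(k + 1)*(-3*k**4 - 22*k**3 - 24*k**2 + 40*k + 30)/(k**2 + 11*k + 30)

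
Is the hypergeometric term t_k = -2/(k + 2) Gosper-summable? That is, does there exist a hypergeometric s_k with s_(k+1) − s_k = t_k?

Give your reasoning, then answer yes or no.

The ratio is (k + 2)/(k + 3).
Normal form (A,B,C) = (k + 2, k + 3, 1).
f must satisfy (k + 2)·f(k+1) − (k + 2)·f(k) = 1.
Degrees (1,1,0) ⇒ d ≤ 0.
Put f(k) = c0: A·f(k+1) − B(k−1)·f(k) − C = -1; need -1 = 0 — inconsistent ⇒ no f, not summable.

No. Not Gosper-summable.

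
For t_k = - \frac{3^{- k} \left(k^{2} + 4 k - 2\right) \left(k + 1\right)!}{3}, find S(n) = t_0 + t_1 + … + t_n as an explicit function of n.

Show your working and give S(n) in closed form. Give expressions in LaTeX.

Step 1: r(k) = (k + 2)*(4*k + (k + 1)**2 + 2)/(3*(k**2 + 4*k - 2)).
Take A(k)=k/3 + 2/3, B(k)=1, C(k)=k**2 + 4*k - 2.
Solve (k/3 + 2/3)·f(k+1) − (1)·f(k) = k**2 + 4*k - 2.
deg f ≤ 1 (via 1,0,2).
Match coefficients ⇒ f(k) = 3*(k + 4).
Then R = B(k−1)f/C = 3*(k + 4)/(k**2 + 4*k - 2), so s_k = R(k)·t_k = -(k + 4)*factorial(k + 1)/3**k.
Verify: -(k**2 + 4*k - 2)*factorial(k + 1)/(3*3**k) matches t_k.
Σ_(k=0)^n t_k = s_(n+1) − s_(0) = (-3**(-n - 1)*(n + 5)*factorial(n + 2)) − (-4), i.e. (12*3**n - n**3*factorial(n) - 8*n**2*factorial(n) - 17*n*factorial(n) - 10*factorial(n))/(3*3**n).

S(n) = \frac{3^{- n} \left(12 \cdot 3^{n} - n^{3} n! - 8 n^{2} n! - 17 n n! - 10 n!\right)}{3}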